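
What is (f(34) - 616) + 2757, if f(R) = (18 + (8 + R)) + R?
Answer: 2235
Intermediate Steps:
f(R) = 26 + 2*R (f(R) = (26 + R) + R = 26 + 2*R)
(f(34) - 616) + 2757 = ((26 + 2*34) - 616) + 2757 = ((26 + 68) - 616) + 2757 = (94 - 616) + 2757 = -522 + 2757 = 2235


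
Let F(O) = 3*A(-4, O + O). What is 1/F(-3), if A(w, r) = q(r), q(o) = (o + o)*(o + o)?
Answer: 1/432 ≈ 0.0023148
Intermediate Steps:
q(o) = 4*o² (q(o) = (2*o)*(2*o) = 4*o²)
A(w, r) = 4*r²
F(O) = 48*O² (F(O) = 3*(4*(O + O)²) = 3*(4*(2*O)²) = 3*(4*(4*O²)) = 3*(16*O²) = 48*O²)
1/F(-3) = 1/(48*(-3)²) = 1/(48*9) = 1/432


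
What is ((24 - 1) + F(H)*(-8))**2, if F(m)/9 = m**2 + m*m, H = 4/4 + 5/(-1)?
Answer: 5202961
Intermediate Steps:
H = -4 (H = 4*(1/4) + 5*(-1) = 1 - 5 = -4)
F(m) = 18*m**2 (F(m) = 9*(m**2 + m*m) = 9*(m**2 + m**2) = 9*(2*m**2) = 18*m**2)
((24 - 1) + F(H)*(-8))**2 = ((24 - 1) + (18*(-4)**2)*(-8))**2 = (23 + (18*16)*(-8))**2 = (23 + 288*(-8))**2 = (23 - 2304)**2 = (-2281)**2 = 5202961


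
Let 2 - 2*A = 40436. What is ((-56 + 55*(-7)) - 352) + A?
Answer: -21010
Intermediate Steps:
A = -20217 (A = 1 - 1/2*40436 = 1 - 20218 = -20217)
((-56 + 55*(-7)) - 352) + A = ((-56 + 55*(-7)) - 352) - 20217 = ((-56 - 385) - 352) - 20217 = (-441 - 352) - 20217 = -793 - 20217 = -21010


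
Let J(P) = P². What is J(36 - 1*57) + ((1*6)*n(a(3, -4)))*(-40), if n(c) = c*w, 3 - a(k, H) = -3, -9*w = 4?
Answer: 1081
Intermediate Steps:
w = -4/9 (w = -⅑*4 = -4/9 ≈ -0.44444)
a(k, H) = 6 (a(k, H) = 3 - 1*(-3) = 3 + 3 = 6)
n(c) = -4*c/9 (n(c) = c*(-4/9) = -4*c/9)
J(36 - 1*57) + ((1*6)*n(a(3, -4)))*(-40) = (36 - 1*57)² + ((1*6)*(-4/9*6))*(-40) = (36 - 57)² + (6*(-8/3))*(-40) = (-21)² - 16*(-40) = 441 + 640 = 1081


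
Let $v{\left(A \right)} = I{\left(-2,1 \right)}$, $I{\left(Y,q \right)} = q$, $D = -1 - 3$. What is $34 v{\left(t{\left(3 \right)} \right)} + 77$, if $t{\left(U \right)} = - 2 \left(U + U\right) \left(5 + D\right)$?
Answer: $111$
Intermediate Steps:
$D = -4$
$t{\left(U \right)} = - 4 U$ ($t{\left(U \right)} = - 2 \left(U + U\right) \left(5 - 4\right) = - 2 \cdot 2 U 1 = - 4 U 1 = - 4 U$)
$v{\left(A \right)} = 1$
$34 v{\left(t{\left(3 \right)} \right)} + 77 = 34 \cdot 1 + 77 = 34 + 77 = 111$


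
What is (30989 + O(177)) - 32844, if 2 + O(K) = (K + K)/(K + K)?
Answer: -1856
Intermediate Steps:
O(K) = -1 (O(K) = -2 + (K + K)/(K + K) = -2 + (2*K)/((2*K)) = -2 + (2*K)*(1/(2*K)) = -2 + 1 = -1)
(30989 + O(177)) - 32844 = (30989 - 1) - 32844 = 30988 - 32844 = -1856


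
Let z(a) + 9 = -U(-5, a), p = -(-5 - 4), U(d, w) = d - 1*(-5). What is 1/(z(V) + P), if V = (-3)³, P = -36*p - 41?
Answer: -1/374 ≈ -0.0026738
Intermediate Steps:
U(d, w) = 5 + d (U(d, w) = d + 5 = 5 + d)
p = 9 (p = -1*(-9) = 9)
P = -365 (P = -36*9 - 41 = -324 - 41 = -365)
V = -27
z(a) = -9 (z(a) = -9 - (5 - 5) = -9 - 1*0 = -9 + 0 = -9)
1/(z(V) + P) = 1/(-9 - 365) = 1/(-374) = -1/374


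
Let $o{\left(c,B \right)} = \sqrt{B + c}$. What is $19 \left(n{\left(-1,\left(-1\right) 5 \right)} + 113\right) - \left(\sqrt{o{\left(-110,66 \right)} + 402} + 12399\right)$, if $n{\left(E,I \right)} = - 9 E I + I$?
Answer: $-11202 - \sqrt{402 + 2 i \sqrt{11}} \approx -11222.0 - 0.16541 i$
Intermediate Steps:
$n{\left(E,I \right)} = I - 9 E I$ ($n{\left(E,I \right)} = - 9 E I + I = I - 9 E I$)
$19 \left(n{\left(-1,\left(-1\right) 5 \right)} + 113\right) - \left(\sqrt{o{\left(-110,66 \right)} + 402} + 12399\right) = 19 \left(\left(-1\right) 5 \left(1 - -9\right) + 113\right) - \left(\sqrt{\sqrt{66 - 110} + 402} + 12399\right) = 19 \left(- 5 \left(1 + 9\right) + 113\right) - \left(\sqrt{\sqrt{-44} + 402} + 12399\right) = 19 \left(\left(-5\right) 10 + 113\right) - \left(\sqrt{2 i \sqrt{11} + 402} + 12399\right) = 19 \left(-50 + 113\right) - \left(\sqrt{402 + 2 i \sqrt{11}} + 12399\right) = 19 \cdot 63 - \left(12399 + \sqrt{402 + 2 i \sqrt{11}}\right) = 1197 - \left(12399 + \sqrt{402 + 2 i \sqrt{11}}\right) = -11202 - \sqrt{402 + 2 i \sqrt{11}}$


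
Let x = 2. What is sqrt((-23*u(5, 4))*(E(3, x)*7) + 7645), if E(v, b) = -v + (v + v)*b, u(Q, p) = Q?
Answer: 20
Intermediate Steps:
E(v, b) = -v + 2*b*v (E(v, b) = -v + (2*v)*b = -v + 2*b*v)
sqrt((-23*u(5, 4))*(E(3, x)*7) + 7645) = sqrt((-23*5)*((3*(-1 + 2*2))*7) + 7645) = sqrt(-115*3*(-1 + 4)*7 + 7645) = sqrt(-115*3*3*7 + 7645) = sqrt(-1035*7 + 7645) = sqrt(-115*63 + 7645) = sqrt(-7245 + 7645) = sqrt(400) = 20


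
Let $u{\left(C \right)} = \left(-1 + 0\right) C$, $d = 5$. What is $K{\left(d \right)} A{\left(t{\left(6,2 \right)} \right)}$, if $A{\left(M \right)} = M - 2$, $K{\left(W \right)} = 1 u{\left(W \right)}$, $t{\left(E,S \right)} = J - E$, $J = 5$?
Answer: $15$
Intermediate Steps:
$u{\left(C \right)} = - C$
$t{\left(E,S \right)} = 5 - E$
$K{\left(W \right)} = - W$ ($K{\left(W \right)} = 1 \left(- W\right) = - W$)
$A{\left(M \right)} = -2 + M$ ($A{\left(M \right)} = M - 2 = -2 + M$)
$K{\left(d \right)} A{\left(t{\left(6,2 \right)} \right)} = \left(-1\right) 5 \left(-2 + \left(5 - 6\right)\right) = - 5 \left(-2 + \left(5 - 6\right)\right) = - 5 \left(-2 - 1\right) = \left(-5\right) \left(-3\right) = 15$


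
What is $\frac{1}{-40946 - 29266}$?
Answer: $- \frac{1}{70212} \approx -1.4243 \cdot 10^{-5}$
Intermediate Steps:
$\frac{1}{-40946 - 29266} = \frac{1}{-70212} = - \frac{1}{70212}$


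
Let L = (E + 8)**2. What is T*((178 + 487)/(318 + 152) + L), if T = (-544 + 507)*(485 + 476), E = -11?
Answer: -34810303/94 ≈ -3.7032e+5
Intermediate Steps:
T = -35557 (T = -37*961 = -35557)
L = 9 (L = (-11 + 8)**2 = (-3)**2 = 9)
T*((178 + 487)/(318 + 152) + L) = -35557*((178 + 487)/(318 + 152) + 9) = -35557*(665/470 + 9) = -35557*(665*(1/470) + 9) = -35557*(133/94 + 9) = -35557*979/94 = -34810303/94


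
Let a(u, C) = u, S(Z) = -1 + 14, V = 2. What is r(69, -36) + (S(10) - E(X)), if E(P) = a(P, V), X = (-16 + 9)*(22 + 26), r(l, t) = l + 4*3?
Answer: 430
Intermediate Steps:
r(l, t) = 12 + l (r(l, t) = l + 12 = 12 + l)
S(Z) = 13
X = -336 (X = -7*48 = -336)
E(P) = P
r(69, -36) + (S(10) - E(X)) = (12 + 69) + (13 - 1*(-336)) = 81 + (13 + 336) = 81 + 349 = 430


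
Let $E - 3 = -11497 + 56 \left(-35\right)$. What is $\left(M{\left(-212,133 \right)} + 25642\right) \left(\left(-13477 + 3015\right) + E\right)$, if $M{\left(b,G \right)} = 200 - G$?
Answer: $-614856444$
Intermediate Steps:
$E = -13454$ ($E = 3 + \left(-11497 + 56 \left(-35\right)\right) = 3 - 13457 = -13454$)
$\left(M{\left(-212,133 \right)} + 25642\right) \left(\left(-13477 + 3015\right) + E\right) = \left(\left(200 - 133\right) + 25642\right) \left(\left(-13477 + 3015\right) - 13454\right) = \left(\left(200 - 133\right) + 25642\right) \left(-10462 - 13454\right) = \left(67 + 25642\right) \left(-23916\right) = 25709 \left(-23916\right) = -614856444$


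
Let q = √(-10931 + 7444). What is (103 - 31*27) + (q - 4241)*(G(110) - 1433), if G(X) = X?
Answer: 5610109 - 1323*I*√3487 ≈ 5.6101e+6 - 78124.0*I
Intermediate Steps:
q = I*√3487 (q = √(-3487) = I*√3487 ≈ 59.051*I)
(103 - 31*27) + (q - 4241)*(G(110) - 1433) = (103 - 31*27) + (I*√3487 - 4241)*(110 - 1433) = (103 - 837) + (-4241 + I*√3487)*(-1323) = -734 + (5610843 - 1323*I*√3487) = 5610109 - 1323*I*√3487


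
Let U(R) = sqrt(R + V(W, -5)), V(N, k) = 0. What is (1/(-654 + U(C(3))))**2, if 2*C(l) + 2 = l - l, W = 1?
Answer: (654 - I)**(-2) ≈ 2.338e-6 + 7.15e-9*I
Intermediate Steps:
C(l) = -1 (C(l) = -1 + (l - l)/2 = -1 + (1/2)*0 = -1 + 0 = -1)
U(R) = sqrt(R) (U(R) = sqrt(R + 0) = sqrt(R))
(1/(-654 + U(C(3))))**2 = (1/(-654 + sqrt(-1)))**2 = (1/(-654 + I))**2 = ((-654 - I)/427717)**2 = (-654 - I)**2/182941832089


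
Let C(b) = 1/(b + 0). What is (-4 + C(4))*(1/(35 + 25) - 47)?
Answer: 2819/16 ≈ 176.19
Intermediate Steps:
C(b) = 1/b
(-4 + C(4))*(1/(35 + 25) - 47) = (-4 + 1/4)*(1/(35 + 25) - 47) = (-4 + 1/4)*(1/60 - 47) = -15*(1/60 - 47)/4 = -15/4*(-2819/60) = 2819/16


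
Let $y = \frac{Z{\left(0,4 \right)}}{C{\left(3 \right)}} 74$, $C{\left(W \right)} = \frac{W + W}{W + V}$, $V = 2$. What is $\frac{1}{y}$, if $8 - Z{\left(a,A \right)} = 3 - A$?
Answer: $\frac{1}{555} \approx 0.0018018$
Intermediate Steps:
$Z{\left(a,A \right)} = 5 + A$ ($Z{\left(a,A \right)} = 8 - \left(3 - A\right) = 8 + \left(-3 + A\right) = 5 + A$)
$C{\left(W \right)} = \frac{2 W}{2 + W}$ ($C{\left(W \right)} = \frac{W + W}{W + 2} = \frac{2 W}{2 + W}$)
$y = 555$ ($y = \frac{5 + 4}{2 \cdot 3 \frac{1}{2 + 3}} \cdot 74 = \frac{9}{2 \cdot 3 \cdot \frac{1}{5}} \cdot 74 = \frac{9}{\frac{6}{5}} \cdot 74 = 9 \cdot \frac{5}{6} \cdot 74 = \frac{15}{2} \cdot 74 = 555$)
$\frac{1}{y} = \frac{1}{555}$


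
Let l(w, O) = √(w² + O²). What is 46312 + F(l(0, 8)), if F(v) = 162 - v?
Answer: 46466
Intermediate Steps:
l(w, O) = √(O² + w²)
46312 + F(l(0, 8)) = 46312 + (162 - √(8² + 0²)) = 46312 + (162 - √(64 + 0)) = 46312 + (162 - √64) = 46312 + (162 - 1*8) = 46312 + (162 - 8) = 46312 + 154 = 46466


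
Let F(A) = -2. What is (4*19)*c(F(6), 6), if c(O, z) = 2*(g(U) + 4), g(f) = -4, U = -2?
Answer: 0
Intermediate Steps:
c(O, z) = 0 (c(O, z) = 2*(-4 + 4) = 2*0 = 0)
(4*19)*c(F(6), 6) = (4*19)*0 = 76*0 = 0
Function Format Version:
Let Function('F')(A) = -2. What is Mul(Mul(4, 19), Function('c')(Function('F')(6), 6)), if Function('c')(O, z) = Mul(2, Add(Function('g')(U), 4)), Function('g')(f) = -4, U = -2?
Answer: 0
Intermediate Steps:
Function('c')(O, z) = 0 (Function('c')(O, z) = Mul(2, Add(-4, 4)) = Mul(2, 0) = 0)
Mul(Mul(4, 19), Function('c')(Function('F')(6), 6)) = Mul(Mul(4, 19), 0) = Mul(76, 0) = 0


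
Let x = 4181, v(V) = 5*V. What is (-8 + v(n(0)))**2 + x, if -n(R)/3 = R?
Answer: 4245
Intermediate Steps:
n(R) = -3*R
(-8 + v(n(0)))**2 + x = (-8 + 5*(-3*0))**2 + 4181 = (-8 + 5*0)**2 + 4181 = (-8 + 0)**2 + 4181 = (-8)**2 + 4181 = 64 + 4181 = 4245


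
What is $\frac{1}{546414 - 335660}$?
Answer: $\frac{1}{210754} \approx 4.7449 \cdot 10^{-6}$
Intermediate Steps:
$\frac{1}{546414 - 335660} = \frac{1}{210754}$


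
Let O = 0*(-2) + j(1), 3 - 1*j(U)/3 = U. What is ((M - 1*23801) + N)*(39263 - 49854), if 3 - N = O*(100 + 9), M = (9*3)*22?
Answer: 252680078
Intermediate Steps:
j(U) = 9 - 3*U
O = 6 (O = 0*(-2) + (9 - 3*1) = 0 + (9 - 3) = 0 + 6 = 6)
M = 594 (M = 27*22 = 594)
N = -651 (N = 3 - 6*(100 + 9) = 3 - 6*109 = 3 - 1*654 = 3 - 654 = -651)
((M - 1*23801) + N)*(39263 - 49854) = ((594 - 1*23801) - 651)*(39263 - 49854) = ((594 - 23801) - 651)*(-10591) = (-23207 - 651)*(-10591) = -23858*(-10591) = 252680078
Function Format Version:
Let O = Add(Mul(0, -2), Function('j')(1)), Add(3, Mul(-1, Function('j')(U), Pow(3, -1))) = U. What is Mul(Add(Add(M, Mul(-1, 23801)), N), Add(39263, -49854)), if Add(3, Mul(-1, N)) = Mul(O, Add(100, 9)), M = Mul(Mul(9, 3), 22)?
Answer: 252680078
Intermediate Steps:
Function('j')(U) = Add(9, Mul(-3, U))
O = 6 (O = Add(Mul(0, -2), Add(9, Mul(-3, 1))) = Add(0, Add(9, -3)) = Add(0, 6) = 6)
M = 594 (M = Mul(27, 22) = 594)
N = -651 (N = Add(3, Mul(-1, Mul(6, Add(100, 9)))) = Add(3, Mul(-1, Mul(6, 109))) = Add(3, Mul(-1, 654)) = Add(3, -654) = -651)
Mul(Add(Add(M, Mul(-1, 23801)), N), Add(39263, -49854)) = Mul(Add(Add(594, Mul(-1, 23801)), -651), Add(39263, -49854)) = Mul(Add(Add(594, -23801), -651), -10591) = Mul(Add(-23207, -651), -10591) = Mul(-23858, -10591) = 252680078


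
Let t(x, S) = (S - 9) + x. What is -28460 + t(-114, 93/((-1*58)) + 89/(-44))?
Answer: -36476535/1276 ≈ -28587.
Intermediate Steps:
t(x, S) = -9 + S + x (t(x, S) = (-9 + S) + x = -9 + S + x)
-28460 + t(-114, 93/((-1*58)) + 89/(-44)) = -28460 + (-9 + (93/((-1*58)) + 89/(-44)) - 114) = -28460 + (-9 + (93/(-58) + 89*(-1/44)) - 114) = -28460 + (-9 + (93*(-1/58) - 89/44) - 114) = -28460 + (-9 + (-93/58 - 89/44) - 114) = -28460 + (-9 - 4627/1276 - 114) = -28460 - 161575/1276 = -36476535/1276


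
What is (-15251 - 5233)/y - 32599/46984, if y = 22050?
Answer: -13343081/8222200 ≈ -1.6228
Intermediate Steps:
(-15251 - 5233)/y - 32599/46984 = (-15251 - 5233)/22050 - 32599/46984 = -20484*1/22050 - 32599*1/46984 = -1138/1225 - 4657/6712 = -13343081/8222200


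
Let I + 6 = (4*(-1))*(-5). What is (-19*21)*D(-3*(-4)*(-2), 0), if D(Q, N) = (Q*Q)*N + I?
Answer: -5586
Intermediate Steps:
I = 14 (I = -6 + (4*(-1))*(-5) = -6 - 4*(-5) = -6 + 20 = 14)
D(Q, N) = 14 + N*Q**2 (D(Q, N) = (Q*Q)*N + 14 = Q**2*N + 14 = N*Q**2 + 14 = 14 + N*Q**2)
(-19*21)*D(-3*(-4)*(-2), 0) = (-19*21)*(14 + 0*(-3*(-4)*(-2))**2) = -399*(14 + 0*(12*(-2))**2) = -399*(14 + 0*(-24)**2) = -399*(14 + 0*576) = -399*(14 + 0) = -399*14 = -5586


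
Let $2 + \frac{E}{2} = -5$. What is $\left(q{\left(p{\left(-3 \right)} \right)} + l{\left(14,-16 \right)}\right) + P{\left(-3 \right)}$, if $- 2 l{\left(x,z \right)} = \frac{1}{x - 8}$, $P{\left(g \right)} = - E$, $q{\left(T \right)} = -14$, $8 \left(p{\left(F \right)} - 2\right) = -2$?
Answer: $- \frac{1}{12} \approx -0.083333$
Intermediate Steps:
$E = -14$ ($E = -4 + 2 \left(-5\right) = -4 - 10 = -14$)
$p{\left(F \right)} = \frac{7}{4}$ ($p{\left(F \right)} = 2 + \frac{1}{8} \left(-2\right) = 2 - \frac{1}{4} = \frac{7}{4}$)
$P{\left(g \right)} = 14$ ($P{\left(g \right)} = \left(-1\right) \left(-14\right) = 14$)
$l{\left(x,z \right)} = - \frac{1}{2 \left(-8 + x\right)}$ ($l{\left(x,z \right)} = - \frac{1}{2 \left(x - 8\right)} = - \frac{1}{2 \left(-8 + x\right)}$)
$\left(q{\left(p{\left(-3 \right)} \right)} + l{\left(14,-16 \right)}\right) + P{\left(-3 \right)} = \left(-14 - \frac{1}{-16 + 2 \cdot 14}\right) + 14 = \left(-14 - \frac{1}{-16 + 28}\right) + 14 = \left(-14 - \frac{1}{12}\right) + 14 = - \frac{169}{12} + 14 = - \frac{1}{12}$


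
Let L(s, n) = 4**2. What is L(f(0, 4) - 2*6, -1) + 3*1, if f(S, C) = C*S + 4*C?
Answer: 19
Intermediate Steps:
f(S, C) = 4*C + C*S
L(s, n) = 16
L(f(0, 4) - 2*6, -1) + 3*1 = 16 + 3*1 = 16 + 3 = 19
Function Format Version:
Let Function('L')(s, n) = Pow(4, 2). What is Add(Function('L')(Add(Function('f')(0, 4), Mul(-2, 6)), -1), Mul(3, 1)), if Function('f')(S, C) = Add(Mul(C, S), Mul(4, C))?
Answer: 19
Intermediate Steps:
Function('f')(S, C) = Add(Mul(4, C), Mul(C, S))
Function('L')(s, n) = 16
Add(Function('L')(Add(Function('f')(0, 4), Mul(-2, 6)), -1), Mul(3, 1)) = Add(16, Mul(3, 1)) = Add(16, 3) = 19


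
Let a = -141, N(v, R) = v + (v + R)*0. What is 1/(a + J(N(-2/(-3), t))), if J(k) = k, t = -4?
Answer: -3/421 ≈ -0.0071259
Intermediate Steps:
N(v, R) = v (N(v, R) = v + (R + v)*0 = v + 0 = v)
1/(a + J(N(-2/(-3), t))) = 1/(-141 - 2/(-3)) = 1/(-141 - 2*(-⅓)) = 1/(-141 + ⅔) = 1/(-421/3) = -3/421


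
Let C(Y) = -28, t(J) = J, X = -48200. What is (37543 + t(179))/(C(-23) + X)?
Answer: -6287/8038 ≈ -0.78216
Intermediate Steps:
(37543 + t(179))/(C(-23) + X) = (37543 + 179)/(-28 - 48200) = 37722/(-48228) = 37722*(-1/48228) = -6287/8038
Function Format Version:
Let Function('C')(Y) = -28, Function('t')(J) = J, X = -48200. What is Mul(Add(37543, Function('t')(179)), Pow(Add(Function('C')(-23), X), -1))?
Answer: Rational(-6287, 8038) ≈ -0.78216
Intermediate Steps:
Mul(Add(37543, Function('t')(179)), Pow(Add(Function('C')(-23), X), -1)) = Mul(Add(37543, 179), Pow(Add(-28, -48200), -1)) = Mul(37722, Pow(-48228, -1)) = Mul(37722, Rational(-1, 48228)) = Rational(-6287, 8038)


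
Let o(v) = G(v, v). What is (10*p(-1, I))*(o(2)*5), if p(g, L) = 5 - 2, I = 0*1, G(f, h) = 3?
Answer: 450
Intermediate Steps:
o(v) = 3
I = 0
p(g, L) = 3
(10*p(-1, I))*(o(2)*5) = (10*3)*(3*5) = 30*15 = 450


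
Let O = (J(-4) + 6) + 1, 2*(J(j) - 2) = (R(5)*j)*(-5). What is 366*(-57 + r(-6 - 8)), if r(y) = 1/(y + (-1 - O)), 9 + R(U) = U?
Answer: -166713/8 ≈ -20839.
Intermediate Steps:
R(U) = -9 + U
J(j) = 2 + 10*j (J(j) = 2 + (((-9 + 5)*j)*(-5))/2 = 2 + (-4*j*(-5))/2 = 2 + (20*j)/2 = 2 + 10*j)
O = -31 (O = ((2 + 10*(-4)) + 6) + 1 = ((2 - 40) + 6) + 1 = (-38 + 6) + 1 = -32 + 1 = -31)
r(y) = 1/(30 + y) (r(y) = 1/(y + (-1 - 1*(-31))) = 1/(y + (-1 + 31)) = 1/(y + 30) = 1/(30 + y))
366*(-57 + r(-6 - 8)) = 366*(-57 + 1/(30 + (-6 - 8))) = 366*(-57 + 1/(30 - 14)) = 366*(-57 + 1/16) = 366*(-911/16) = -166713/8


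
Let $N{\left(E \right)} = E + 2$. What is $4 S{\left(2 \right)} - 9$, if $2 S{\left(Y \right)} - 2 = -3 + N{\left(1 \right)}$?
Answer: $-5$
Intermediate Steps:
$N{\left(E \right)} = 2 + E$
$S{\left(Y \right)} = 1$ ($S{\left(Y \right)} = 1 + \frac{-3 + \left(2 + 1\right)}{2} = 1 + \frac{-3 + 3}{2} = 1 + \frac{1}{2} \cdot 0 = 1 + 0 = 1$)
$4 S{\left(2 \right)} - 9 = 4 \cdot 1 - 9 = 4 - 9 = -5$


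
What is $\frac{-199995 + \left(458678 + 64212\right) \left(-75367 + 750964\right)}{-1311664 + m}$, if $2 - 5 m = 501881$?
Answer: $- \frac{1766313576675}{7060199} \approx -2.5018 \cdot 10^{5}$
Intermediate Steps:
$m = - \frac{501879}{5}$ ($m = \frac{2}{5} - \frac{501881}{5} = - \frac{501879}{5} \approx -1.0038 \cdot 10^{5}$)
$\frac{-199995 + \left(458678 + 64212\right) \left(-75367 + 750964\right)}{-1311664 + m} = \frac{-199995 + \left(458678 + 64212\right) \left(-75367 + 750964\right)}{-1311664 - \frac{501879}{5}} = \frac{-199995 + 522890 \cdot 675597}{- \frac{7060199}{5}} = \left(-199995 + 353262915330\right) \left(- \frac{5}{7060199}\right) = 353262715335 \left(- \frac{5}{7060199}\right) = - \frac{1766313576675}{7060199}$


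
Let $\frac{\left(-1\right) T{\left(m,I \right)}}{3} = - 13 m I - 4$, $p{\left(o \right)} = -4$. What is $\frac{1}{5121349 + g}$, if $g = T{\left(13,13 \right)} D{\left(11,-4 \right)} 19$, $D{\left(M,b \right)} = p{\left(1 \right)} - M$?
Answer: $\frac{1}{3239494} \approx 3.0869 \cdot 10^{-7}$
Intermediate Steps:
$T{\left(m,I \right)} = 12 + 39 I m$ ($T{\left(m,I \right)} = - 3 \left(- 13 m I - 4\right) = - 3 \left(- 13 I m - 4\right) = - 3 \left(-4 - 13 I m\right) = 12 + 39 I m$)
$D{\left(M,b \right)} = -4 - M$
$g = -1881855$ ($g = \left(12 + 39 \cdot 13 \cdot 13\right) \left(-4 - 11\right) 19 = \left(12 + 6591\right) \left(-4 - 11\right) 19 = 6603 \left(-15\right) 19 = \left(-99045\right) 19 = -1881855$)
$\frac{1}{5121349 + g} = \frac{1}{5121349 - 1881855} = \frac{1}{3239494}$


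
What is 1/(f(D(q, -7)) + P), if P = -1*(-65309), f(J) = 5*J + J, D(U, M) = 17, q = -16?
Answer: 1/65411 ≈ 1.5288e-5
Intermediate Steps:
f(J) = 6*J
P = 65309
1/(f(D(q, -7)) + P) = 1/(6*17 + 65309) = 1/(102 + 65309) = 1/65411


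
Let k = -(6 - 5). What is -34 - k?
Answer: -33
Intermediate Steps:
k = -1 (k = -1*1 = -1)
-34 - k = -34 - 1*(-1) = -34 + 1 = -33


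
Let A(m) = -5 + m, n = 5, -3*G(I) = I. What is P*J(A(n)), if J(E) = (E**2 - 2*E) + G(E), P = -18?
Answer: 0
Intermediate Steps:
G(I) = -I/3
J(E) = E**2 - 7*E/3 (J(E) = (E**2 - 2*E) - E/3 = E**2 - 7*E/3)
P*J(A(n)) = -6*(-5 + 5)*(-7 + 3*(-5 + 5)) = -6*0*(-7 + 3*0) = -6*0*(-7 + 0) = -6*0*(-7) = -18*0 = 0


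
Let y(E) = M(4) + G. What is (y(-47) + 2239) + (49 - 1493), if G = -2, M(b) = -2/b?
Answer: 1585/2 ≈ 792.50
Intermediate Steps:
y(E) = -5/2 (y(E) = -2/4 - 2 = -2*1/4 - 2 = -1/2 - 2 = -5/2)
(y(-47) + 2239) + (49 - 1493) = (-5/2 + 2239) + (49 - 1493) = 4473/2 - 1444 = 1585/2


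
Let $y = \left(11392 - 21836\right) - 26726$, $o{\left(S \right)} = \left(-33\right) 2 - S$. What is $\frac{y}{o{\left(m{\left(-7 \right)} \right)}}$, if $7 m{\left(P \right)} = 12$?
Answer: $\frac{43365}{79} \approx 548.92$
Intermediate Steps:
$m{\left(P \right)} = \frac{12}{7}$ ($m{\left(P \right)} = \frac{1}{7} \cdot 12 = \frac{12}{7}$)
$o{\left(S \right)} = -66 - S$
$y = -37170$ ($y = -10444 - 26726 = -37170$)
$\frac{y}{o{\left(m{\left(-7 \right)} \right)}} = - \frac{37170}{-66 - \frac{12}{7}} = - \frac{37170}{- \frac{474}{7}} = \left(-37170\right) \left(- \frac{7}{474}\right) = \frac{43365}{79}$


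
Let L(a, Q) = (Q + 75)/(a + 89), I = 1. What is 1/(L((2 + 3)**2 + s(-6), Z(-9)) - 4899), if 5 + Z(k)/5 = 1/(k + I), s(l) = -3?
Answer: -888/4349917 ≈ -0.00020414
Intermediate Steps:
Z(k) = -25 + 5/(1 + k) (Z(k) = -25 + 5/(k + 1) = -25 + 5/(1 + k))
L(a, Q) = (75 + Q)/(89 + a)
1/(L((2 + 3)**2 + s(-6), Z(-9)) - 4899) = 1/((75 + 5*(-4 - 5*(-9))/(1 - 9))/(89 + ((2 + 3)**2 - 3)) - 4899) = 1/((75 + 5*(-4 + 45)/(-8))/(89 + (5**2 - 3)) - 4899) = 1/((75 + 5*(-1/8)*41)/(89 + (25 - 3)) - 4899) = 1/((75 - 205/8)/(89 + 22) - 4899) = 1/((395/8)/111 - 4899) = 1/((1/111)*(395/8) - 4899) = 1/(395/888 - 4899) = 1/(-4349917/888) = -888/4349917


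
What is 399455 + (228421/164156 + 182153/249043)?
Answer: 16330567234383111/40881902708 ≈ 3.9946e+5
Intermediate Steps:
399455 + (228421/164156 + 182153/249043) = 399455 + 86788158971/40881902708 = 16330567234383111/40881902708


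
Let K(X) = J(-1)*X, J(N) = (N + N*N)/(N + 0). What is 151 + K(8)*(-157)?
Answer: 151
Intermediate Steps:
J(N) = (N + N**2)/N
K(X) = 0 (K(X) = (1 - 1)*X = 0*X = 0)
151 + K(8)*(-157) = 151 + 0*(-157) = 151 + 0 = 151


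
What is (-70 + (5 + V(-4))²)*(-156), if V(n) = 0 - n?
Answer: -1716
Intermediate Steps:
V(n) = -n
(-70 + (5 + V(-4))²)*(-156) = (-70 + (5 - 1*(-4))²)*(-156) = (-70 + (5 + 4)²)*(-156) = (-70 + 9²)*(-156) = (-70 + 81)*(-156) = 11*(-156) = -1716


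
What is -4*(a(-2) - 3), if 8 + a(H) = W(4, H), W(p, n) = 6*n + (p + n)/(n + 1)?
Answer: 100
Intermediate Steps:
W(p, n) = 6*n + (n + p)/(1 + n)
a(H) = -8 + (4 + 6*H² + 7*H)/(1 + H)
-4*(a(-2) - 3) = -4*((-4 - 1*(-2) + 6*(-2)²)/(1 - 2) - 3) = -4*((-4 + 2 + 6*4)/(-1) - 3) = -4*(-(-4 + 2 + 24) - 3) = -4*(-1*22 - 3) = -4*(-22 - 3) = -4*(-25) = 100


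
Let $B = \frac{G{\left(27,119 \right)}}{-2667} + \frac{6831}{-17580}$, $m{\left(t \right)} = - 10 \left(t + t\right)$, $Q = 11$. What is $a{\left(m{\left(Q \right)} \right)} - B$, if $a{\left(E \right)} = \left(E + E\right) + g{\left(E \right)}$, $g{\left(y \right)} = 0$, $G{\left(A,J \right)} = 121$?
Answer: $- \frac{6869810981}{15628620} \approx -439.57$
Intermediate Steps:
$m{\left(t \right)} = - 20 t$ ($m{\left(t \right)} = - 10 \cdot 2 t = - 20 t$)
$a{\left(E \right)} = 2 E$ ($a{\left(E \right)} = \left(E + E\right) + 0 = 2 E + 0 = 2 E$)
$B = - \frac{6781819}{15628620}$ ($B = \frac{121}{-2667} + \frac{6831}{-17580} = 121 \left(- \frac{1}{2667}\right) + 6831 \left(- \frac{1}{17580}\right) = - \frac{121}{2667} - \frac{2277}{5860} = - \frac{6781819}{15628620} \approx -0.43394$)
$a{\left(m{\left(Q \right)} \right)} - B = 2 \left(\left(-20\right) 11\right) - - \frac{6781819}{15628620} = 2 \left(-220\right) + \frac{6781819}{15628620} = -440 + \frac{6781819}{15628620} = - \frac{6869810981}{15628620}$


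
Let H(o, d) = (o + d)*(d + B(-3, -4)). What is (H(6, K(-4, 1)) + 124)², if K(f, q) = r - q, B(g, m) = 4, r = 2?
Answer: 25281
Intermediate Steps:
K(f, q) = 2 - q
H(o, d) = (4 + d)*(d + o) (H(o, d) = (o + d)*(d + 4) = (d + o)*(4 + d) = (4 + d)*(d + o))
(H(6, K(-4, 1)) + 124)² = (((2 - 1*1)² + 4*(2 - 1*1) + 4*6 + (2 - 1*1)*6) + 124)² = (((2 - 1)² + 4*(2 - 1) + 24 + (2 - 1)*6) + 124)² = ((1² + 4*1 + 24 + 1*6) + 124)² = ((1 + 4 + 24 + 6) + 124)² = (35 + 124)² = 159² = 25281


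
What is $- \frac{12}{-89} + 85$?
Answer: $\frac{7577}{89} \approx 85.135$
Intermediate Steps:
$- \frac{12}{-89} + 85 = \left(-12\right) \left(- \frac{1}{89}\right) + 85 = \frac{12}{89} + 85 = \frac{7577}{89}$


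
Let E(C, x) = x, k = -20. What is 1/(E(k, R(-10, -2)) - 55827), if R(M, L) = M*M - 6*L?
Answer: -1/55715 ≈ -1.7948e-5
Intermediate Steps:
R(M, L) = M² - 6*L
1/(E(k, R(-10, -2)) - 55827) = 1/(((-10)² - 6*(-2)) - 55827) = 1/((100 + 12) - 55827) = 1/(112 - 55827) = 1/(-55715) = -1/55715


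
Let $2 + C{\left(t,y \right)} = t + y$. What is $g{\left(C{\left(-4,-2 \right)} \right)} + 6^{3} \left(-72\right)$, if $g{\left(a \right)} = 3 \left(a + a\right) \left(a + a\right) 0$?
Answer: $-15552$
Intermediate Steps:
$C{\left(t,y \right)} = -2 + t + y$ ($C{\left(t,y \right)} = -2 + \left(t + y\right) = -2 + t + y$)
$g{\left(a \right)} = 0$ ($g{\left(a \right)} = 3 \cdot 2 a 2 a 0 = 3 \cdot 4 a^{2} \cdot 0 = 12 a^{2} \cdot 0 = 0$)
$g{\left(C{\left(-4,-2 \right)} \right)} + 6^{3} \left(-72\right) = 0 + 6^{3} \left(-72\right) = 0 + 216 \left(-72\right) = 0 - 15552 = -15552$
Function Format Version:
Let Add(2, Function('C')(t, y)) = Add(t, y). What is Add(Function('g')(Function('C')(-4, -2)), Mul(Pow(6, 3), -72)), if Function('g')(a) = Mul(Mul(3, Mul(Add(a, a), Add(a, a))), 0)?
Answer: -15552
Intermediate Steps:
Function('C')(t, y) = Add(-2, t, y) (Function('C')(t, y) = Add(-2, Add(t, y)) = Add(-2, t, y))
Function('g')(a) = 0 (Function('g')(a) = Mul(Mul(3, Mul(Mul(2, a), Mul(2, a))), 0) = Mul(Mul(3, Mul(4, Pow(a, 2))), 0) = Mul(Mul(12, Pow(a, 2)), 0) = 0)
Add(Function('g')(Function('C')(-4, -2)), Mul(Pow(6, 3), -72)) = Add(0, Mul(Pow(6, 3), -72)) = Add(0, Mul(216, -72)) = Add(0, -15552) = -15552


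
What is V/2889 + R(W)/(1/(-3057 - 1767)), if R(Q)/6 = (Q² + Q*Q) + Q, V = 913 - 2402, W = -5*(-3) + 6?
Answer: -75508153537/2889 ≈ -2.6136e+7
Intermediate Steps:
W = 21 (W = 15 + 6 = 21)
V = -1489
R(Q) = 6*Q + 12*Q² (R(Q) = 6*((Q² + Q*Q) + Q) = 6*((Q² + Q²) + Q) = 6*(2*Q² + Q) = 6*(Q + 2*Q²) = 6*Q + 12*Q²)
V/2889 + R(W)/(1/(-3057 - 1767)) = -1489/2889 + (6*21*(1 + 2*21))/(1/(-3057 - 1767)) = -1489*1/2889 + (6*21*(1 + 42))/(1/(-4824)) = -1489/2889 + (6*21*43)/(-1/4824) = -1489/2889 + 5418*(-4824) = -1489/2889 - 26136432 = -75508153537/2889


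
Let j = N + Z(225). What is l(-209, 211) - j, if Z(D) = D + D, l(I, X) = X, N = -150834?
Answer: 150595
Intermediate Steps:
Z(D) = 2*D
j = -150384 (j = -150834 + 2*225 = -150834 + 450 = -150384)
l(-209, 211) - j = 211 - 1*(-150384) = 211 + 150384 = 150595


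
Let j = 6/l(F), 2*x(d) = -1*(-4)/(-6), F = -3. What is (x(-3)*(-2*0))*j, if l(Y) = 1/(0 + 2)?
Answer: 0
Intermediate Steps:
l(Y) = 1/2
x(d) = -1/3 (x(d) = (-1*(-4)/(-6))/2 = (4*(-1/6))/2 = (1/2)*(-2/3) = -1/3)
j = 12 (j = 6/(1/2) = 6*2 = 12)
(x(-3)*(-2*0))*j = -(-2)*0/3*12 = -1/3*0*12 = 0*12 = 0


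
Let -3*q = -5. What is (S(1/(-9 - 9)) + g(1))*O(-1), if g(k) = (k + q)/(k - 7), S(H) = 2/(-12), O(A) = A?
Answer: 11/18 ≈ 0.61111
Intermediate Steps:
q = 5/3 (q = -⅓*(-5) = 5/3 ≈ 1.6667)
S(H) = -⅙ (S(H) = 2*(-1/12) = -⅙)
g(k) = (5/3 + k)/(-7 + k) (g(k) = (k + 5/3)/(k - 7) = (5/3 + k)/(-7 + k))
(S(1/(-9 - 9)) + g(1))*O(-1) = (-⅙ + (5/3 + 1)/(-7 + 1))*(-1) = (-⅙ + (8/3)/(-6))*(-1) = (-⅙ - ⅙*8/3)*(-1) = (-⅙ - 4/9)*(-1) = -11/18*(-1) = 11/18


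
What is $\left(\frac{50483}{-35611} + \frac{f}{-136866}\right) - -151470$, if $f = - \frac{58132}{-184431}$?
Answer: $\frac{68077912512337381675}{449452364611653} \approx 1.5147 \cdot 10^{5}$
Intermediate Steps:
$f = \frac{58132}{184431}$ ($f = \left(-58132\right) \left(- \frac{1}{184431}\right) = \frac{58132}{184431} \approx 0.3152$)
$\left(\frac{50483}{-35611} + \frac{f}{-136866}\right) - -151470 = \left(\frac{50483}{-35611} + \frac{58132}{184431 \left(-136866\right)}\right) - -151470 = \left(50483 \left(- \frac{1}{35611}\right) + \frac{58132}{184431} \left(- \frac{1}{136866}\right)\right) + 151470 = \left(- \frac{50483}{35611} - \frac{29066}{12621166623}\right) + 151470 = - \frac{637155389698235}{449452364611653} + 151470 = \frac{68077912512337381675}{449452364611653}$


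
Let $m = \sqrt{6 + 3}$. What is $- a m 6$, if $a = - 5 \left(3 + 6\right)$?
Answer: $810$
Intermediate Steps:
$m = 3$ ($m = \sqrt{9} = 3$)
$a = -45$ ($a = \left(-5\right) 9 = -45$)
$- a m 6 = \left(-1\right) \left(-45\right) 3 \cdot 6 = 45 \cdot 3 \cdot 6 = 135 \cdot 6 = 810$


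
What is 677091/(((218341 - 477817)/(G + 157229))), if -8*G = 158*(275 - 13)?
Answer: -68636488973/172984 ≈ -3.9678e+5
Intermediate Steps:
G = -10349/2 (G = -79*(275 - 13)/4 = -79*262/4 = -1/8*41396 = -10349/2 ≈ -5174.5)
677091/(((218341 - 477817)/(G + 157229))) = 677091/(((218341 - 477817)/(-10349/2 + 157229))) = 677091/((-259476/304109/2)) = 677091/((-259476*2/304109)) = 677091/(-518952/304109) = 677091*(-304109/518952) = -68636488973/172984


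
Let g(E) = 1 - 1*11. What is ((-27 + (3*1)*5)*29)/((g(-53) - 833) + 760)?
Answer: 348/83 ≈ 4.1928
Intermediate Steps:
g(E) = -10 (g(E) = 1 - 11 = -10)
((-27 + (3*1)*5)*29)/((g(-53) - 833) + 760) = ((-27 + (3*1)*5)*29)/((-10 - 833) + 760) = ((-27 + 3*5)*29)/(-843 + 760) = ((-27 + 15)*29)/(-83) = -12*29*(-1/83) = -348*(-1/83) = 348/83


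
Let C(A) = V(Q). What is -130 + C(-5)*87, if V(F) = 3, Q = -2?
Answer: 131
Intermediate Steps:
C(A) = 3
-130 + C(-5)*87 = -130 + 3*87 = -130 + 261 = 131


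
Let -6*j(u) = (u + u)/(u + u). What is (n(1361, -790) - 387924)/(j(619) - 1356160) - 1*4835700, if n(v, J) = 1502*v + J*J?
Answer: -39347915990088/8136961 ≈ -4.8357e+6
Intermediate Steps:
j(u) = -1/6 (j(u) = -(u + u)/(6*(u + u)) = -2*u/(6*(2*u)) = -2*u*1/(2*u)/6 = -1/6*1 = -1/6)
n(v, J) = J**2 + 1502*v (n(v, J) = 1502*v + J**2 = J**2 + 1502*v)
(n(1361, -790) - 387924)/(j(619) - 1356160) - 1*4835700 = (((-790)**2 + 1502*1361) - 387924)/(-1/6 - 1356160) - 1*4835700 = ((624100 + 2044222) - 387924)/(-8136961/6) - 4835700 = (2668322 - 387924)*(-6/8136961) - 4835700 = 2280398*(-6/8136961) - 4835700 = -13682388/8136961 - 4835700 = -39347915990088/8136961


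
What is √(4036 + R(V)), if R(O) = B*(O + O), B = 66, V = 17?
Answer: 2*√1570 ≈ 79.246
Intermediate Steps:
R(O) = 132*O (R(O) = 66*(O + O) = 66*(2*O) = 132*O)
√(4036 + R(V)) = √(4036 + 132*17) = √(4036 + 2244) = √6280 = 2*√1570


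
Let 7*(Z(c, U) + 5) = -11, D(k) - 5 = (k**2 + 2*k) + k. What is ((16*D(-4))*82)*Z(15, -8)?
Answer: -543168/7 ≈ -77595.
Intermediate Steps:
D(k) = 5 + k**2 + 3*k (D(k) = 5 + ((k**2 + 2*k) + k) = 5 + (k**2 + 3*k) = 5 + k**2 + 3*k)
Z(c, U) = -46/7 (Z(c, U) = -5 + (1/7)*(-11) = -5 - 11/7 = -46/7)
((16*D(-4))*82)*Z(15, -8) = ((16*(5 + (-4)**2 + 3*(-4)))*82)*(-46/7) = ((16*(5 + 16 - 12))*82)*(-46/7) = ((16*9)*82)*(-46/7) = (144*82)*(-46/7) = 11808*(-46/7) = -543168/7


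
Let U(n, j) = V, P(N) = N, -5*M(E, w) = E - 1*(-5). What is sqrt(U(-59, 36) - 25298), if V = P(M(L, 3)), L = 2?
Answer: I*sqrt(632485)/5 ≈ 159.06*I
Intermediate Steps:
M(E, w) = -1 - E/5 (M(E, w) = -(E - 1*(-5))/5 = -(E + 5)/5 = -(5 + E)/5 = -1 - E/5)
V = -7/5 (V = -1 - 1/5*2 = -1 - 2/5 = -7/5 ≈ -1.4000)
U(n, j) = -7/5
sqrt(U(-59, 36) - 25298) = sqrt(-7/5 - 25298) = sqrt(-126497/5) = I*sqrt(632485)/5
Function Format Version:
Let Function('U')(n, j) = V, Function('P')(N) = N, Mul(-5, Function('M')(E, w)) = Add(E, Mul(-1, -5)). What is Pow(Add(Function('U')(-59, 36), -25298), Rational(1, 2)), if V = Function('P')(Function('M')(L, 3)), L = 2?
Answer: Mul(Rational(1, 5), I, Pow(632485, Rational(1, 2))) ≈ Mul(159.06, I)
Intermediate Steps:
Function('M')(E, w) = Add(-1, Mul(Rational(-1, 5), E)) (Function('M')(E, w) = Mul(Rational(-1, 5), Add(E, Mul(-1, -5))) = Mul(Rational(-1, 5), Add(E, 5)) = Mul(Rational(-1, 5), Add(5, E)) = Add(-1, Mul(Rational(-1, 5), E)))
V = Rational(-7, 5) (V = Add(-1, Mul(Rational(-1, 5), 2)) = Add(-1, Rational(-2, 5)) = Rational(-7, 5) ≈ -1.4000)
Function('U')(n, j) = Rational(-7, 5)
Pow(Add(Function('U')(-59, 36), -25298), Rational(1, 2)) = Pow(Add(Rational(-7, 5), -25298), Rational(1, 2)) = Pow(Rational(-126497, 5), Rational(1, 2)) = Mul(Rational(1, 5), I, Pow(632485, Rational(1, 2)))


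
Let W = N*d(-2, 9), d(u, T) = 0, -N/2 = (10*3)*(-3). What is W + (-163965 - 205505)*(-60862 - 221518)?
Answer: 104330938600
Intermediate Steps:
N = 180 (N = -2*10*3*(-3) = -60*(-3) = -2*(-90) = 180)
W = 0 (W = 180*0 = 0)
W + (-163965 - 205505)*(-60862 - 221518) = 0 + (-163965 - 205505)*(-60862 - 221518) = 0 - 369470*(-282380) = 0 + 104330938600 = 104330938600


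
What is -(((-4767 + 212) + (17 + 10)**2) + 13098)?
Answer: -9272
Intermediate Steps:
-(((-4767 + 212) + (17 + 10)**2) + 13098) = -((-4555 + 27**2) + 13098) = -((-4555 + 729) + 13098) = -(-3826 + 13098) = -1*9272 = -9272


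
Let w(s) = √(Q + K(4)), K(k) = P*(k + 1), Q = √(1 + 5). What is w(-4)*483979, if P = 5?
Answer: 483979*√(25 + √6) ≈ 2.5357e+6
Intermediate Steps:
Q = √6 ≈ 2.4495
K(k) = 5 + 5*k (K(k) = 5*(k + 1) = 5*(1 + k) = 5 + 5*k)
w(s) = √(25 + √6) (w(s) = √(√6 + (5 + 5*4)) = √(√6 + (5 + 20)) = √(√6 + 25) = √(25 + √6))
w(-4)*483979 = √(25 + √6)*483979 = 483979*√(25 + √6)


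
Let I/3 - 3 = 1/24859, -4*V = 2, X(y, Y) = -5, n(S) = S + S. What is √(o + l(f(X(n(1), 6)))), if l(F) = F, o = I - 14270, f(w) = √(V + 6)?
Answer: √(-35251473593456 + 1235939762*√22)/49718 ≈ 119.41*I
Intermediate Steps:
n(S) = 2*S
V = -½ (V = -¼*2 = -½ ≈ -0.50000)
f(w) = √22/2 (f(w) = √(-½ + 6) = √(11/2) = √22/2)
I = 223734/24859 (I = 9 + 3/24859 = 223734/24859 ≈ 9.0001)
o = -354514196/24859 (o = 223734/24859 - 14270 = -354514196/24859 ≈ -14261.)
√(o + l(f(X(n(1), 6)))) = √(-354514196/24859 + √22/2)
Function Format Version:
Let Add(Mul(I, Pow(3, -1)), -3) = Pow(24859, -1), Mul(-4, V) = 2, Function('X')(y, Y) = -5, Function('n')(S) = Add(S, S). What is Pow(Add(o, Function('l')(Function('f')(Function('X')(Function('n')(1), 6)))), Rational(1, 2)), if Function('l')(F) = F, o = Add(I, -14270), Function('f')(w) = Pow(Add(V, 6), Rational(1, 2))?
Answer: Mul(Rational(1, 49718), Pow(Add(-35251473593456, Mul(1235939762, Pow(22, Rational(1, 2)))), Rational(1, 2))) ≈ Mul(119.41, I)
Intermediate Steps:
Function('n')(S) = Mul(2, S)
V = Rational(-1, 2) (V = Mul(Rational(-1, 4), 2) = Rational(-1, 2) ≈ -0.50000)
Function('f')(w) = Mul(Rational(1, 2), Pow(22, Rational(1, 2))) (Function('f')(w) = Pow(Add(Rational(-1, 2), 6), Rational(1, 2)) = Pow(Rational(11, 2), Rational(1, 2)) = Mul(Rational(1, 2), Pow(22, Rational(1, 2))))
I = Rational(223734, 24859) (I = Add(9, Mul(3, Pow(24859, -1))) = Add(9, Mul(3, Rational(1, 24859))) = Add(9, Rational(3, 24859)) = Rational(223734, 24859) ≈ 9.0001)
o = Rational(-354514196, 24859) (o = Add(Rational(223734, 24859), -14270) = Rational(-354514196, 24859) ≈ -14261.)
Pow(Add(o, Function('l')(Function('f')(Function('X')(Function('n')(1), 6)))), Rational(1, 2)) = Pow(Add(Rational(-354514196, 24859), Mul(Rational(1, 2), Pow(22, Rational(1, 2)))), Rational(1, 2))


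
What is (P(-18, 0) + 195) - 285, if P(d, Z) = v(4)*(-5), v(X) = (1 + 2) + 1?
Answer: -110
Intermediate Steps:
v(X) = 4 (v(X) = 3 + 1 = 4)
P(d, Z) = -20 (P(d, Z) = 4*(-5) = -20)
(P(-18, 0) + 195) - 285 = (-20 + 195) - 285 = 175 - 285 = -110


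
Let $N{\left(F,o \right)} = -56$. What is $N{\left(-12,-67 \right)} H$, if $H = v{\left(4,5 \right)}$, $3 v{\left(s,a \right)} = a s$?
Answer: $- \frac{1120}{3} \approx -373.33$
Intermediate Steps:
$v{\left(s,a \right)} = \frac{a s}{3}$
$H = \frac{20}{3}$ ($H = \frac{1}{3} \cdot 5 \cdot 4 = \frac{20}{3} \approx 6.6667$)
$N{\left(-12,-67 \right)} H = \left(-56\right) \frac{20}{3} = - \frac{1120}{3}$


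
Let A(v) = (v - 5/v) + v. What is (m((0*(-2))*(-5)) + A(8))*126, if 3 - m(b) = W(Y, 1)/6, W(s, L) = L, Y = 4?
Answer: 9177/4 ≈ 2294.3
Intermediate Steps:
A(v) = -5/v + 2*v
m(b) = 17/6 (m(b) = 3 - 1/6 = 3 - 1*⅙ = 3 - ⅙ = 17/6)
(m((0*(-2))*(-5)) + A(8))*126 = (17/6 + (-5/8 + 2*8))*126 = (17/6 + (-5*⅛ + 16))*126 = (17/6 + (-5/8 + 16))*126 = (17/6 + 123/8)*126 = (437/24)*126 = 9177/4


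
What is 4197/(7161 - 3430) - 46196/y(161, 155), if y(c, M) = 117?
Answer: -13220479/33579 ≈ -393.71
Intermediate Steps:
4197/(7161 - 3430) - 46196/y(161, 155) = 4197/(7161 - 3430) - 46196/117 = 4197/3731 - 46196*1/117 = 4197*(1/3731) - 46196/117 = 4197/3731 - 46196/117 = -13220479/33579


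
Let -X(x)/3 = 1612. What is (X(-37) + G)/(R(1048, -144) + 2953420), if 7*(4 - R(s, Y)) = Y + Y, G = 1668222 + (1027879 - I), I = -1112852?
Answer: 26628819/20674256 ≈ 1.2880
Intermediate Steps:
G = 3808953 (G = 1668222 + (1027879 - 1*(-1112852)) = 1668222 + (1027879 + 1112852) = 1668222 + 2140731 = 3808953)
X(x) = -4836 (X(x) = -3*1612 = -4836)
R(s, Y) = 4 - 2*Y/7 (R(s, Y) = 4 - (Y + Y)/7 = 4 - 2*Y/7)
(X(-37) + G)/(R(1048, -144) + 2953420) = (-4836 + 3808953)/((4 - 2/7*(-144)) + 2953420) = 3804117/((4 + 288/7) + 2953420) = 3804117/(316/7 + 2953420) = 3804117/(20674256/7) = 3804117*(7/20674256) = 26628819/20674256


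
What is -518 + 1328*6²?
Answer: 47290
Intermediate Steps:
-518 + 1328*6² = -518 + 1328*36 = -518 + 47808 = 47290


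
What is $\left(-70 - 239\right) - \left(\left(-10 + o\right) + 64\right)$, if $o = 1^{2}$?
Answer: $-364$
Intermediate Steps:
$o = 1$
$\left(-70 - 239\right) - \left(\left(-10 + o\right) + 64\right) = \left(-70 - 239\right) - \left(\left(-10 + 1\right) + 64\right) = \left(-70 - 239\right) - \left(-9 + 64\right) = -309 - 55 = -364$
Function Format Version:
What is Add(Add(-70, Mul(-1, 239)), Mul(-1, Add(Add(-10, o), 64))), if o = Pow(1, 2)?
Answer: -364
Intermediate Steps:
o = 1
Add(Add(-70, Mul(-1, 239)), Mul(-1, Add(Add(-10, o), 64))) = Add(Add(-70, Mul(-1, 239)), Mul(-1, Add(Add(-10, 1), 64))) = Add(Add(-70, -239), Mul(-1, Add(-9, 64))) = Add(-309, Mul(-1, 55)) = Add(-309, -55) = -364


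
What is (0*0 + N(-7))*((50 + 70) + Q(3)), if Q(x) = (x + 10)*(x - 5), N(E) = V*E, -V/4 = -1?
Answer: -2632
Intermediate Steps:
V = 4 (V = -4*(-1) = 4)
N(E) = 4*E
Q(x) = (-5 + x)*(10 + x) (Q(x) = (10 + x)*(-5 + x) = (-5 + x)*(10 + x))
(0*0 + N(-7))*((50 + 70) + Q(3)) = (0*0 + 4*(-7))*((50 + 70) + (-50 + 3² + 5*3)) = (0 - 28)*(120 + (-50 + 9 + 15)) = -28*(120 - 26) = -28*94 = -2632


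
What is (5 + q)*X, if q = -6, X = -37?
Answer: 37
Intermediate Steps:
(5 + q)*X = (5 - 6)*(-37) = -1*(-37) = 37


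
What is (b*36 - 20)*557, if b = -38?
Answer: -773116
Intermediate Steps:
(b*36 - 20)*557 = (-38*36 - 20)*557 = (-1368 - 20)*557 = -1388*557 = -773116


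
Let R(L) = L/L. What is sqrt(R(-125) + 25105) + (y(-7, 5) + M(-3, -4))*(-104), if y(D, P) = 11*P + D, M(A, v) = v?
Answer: -4576 + sqrt(25106) ≈ -4417.6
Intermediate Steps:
y(D, P) = D + 11*P
R(L) = 1
sqrt(R(-125) + 25105) + (y(-7, 5) + M(-3, -4))*(-104) = sqrt(1 + 25105) + ((-7 + 11*5) - 4)*(-104) = sqrt(25106) + ((-7 + 55) - 4)*(-104) = sqrt(25106) + (48 - 4)*(-104) = sqrt(25106) + 44*(-104) = sqrt(25106) - 4576 = -4576 + sqrt(25106)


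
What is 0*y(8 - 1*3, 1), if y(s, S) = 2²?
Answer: 0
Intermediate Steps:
y(s, S) = 4
0*y(8 - 1*3, 1) = 0*4 = 0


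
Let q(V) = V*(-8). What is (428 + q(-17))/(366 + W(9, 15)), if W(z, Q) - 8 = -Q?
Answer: 564/359 ≈ 1.5710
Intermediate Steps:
W(z, Q) = 8 - Q
q(V) = -8*V
(428 + q(-17))/(366 + W(9, 15)) = (428 - 8*(-17))/(366 + (8 - 1*15)) = (428 + 136)/(366 + (8 - 15)) = 564/(366 - 7) = 564/359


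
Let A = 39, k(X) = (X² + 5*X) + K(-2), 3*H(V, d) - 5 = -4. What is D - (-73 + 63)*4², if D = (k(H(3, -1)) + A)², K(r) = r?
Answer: 134761/81 ≈ 1663.7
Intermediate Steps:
H(V, d) = ⅓ (H(V, d) = 5/3 + (⅓)*(-4) = 5/3 - 4/3 = ⅓)
k(X) = -2 + X² + 5*X (k(X) = (X² + 5*X) - 2 = -2 + X² + 5*X)
D = 121801/81 (D = ((-2 + (⅓)² + 5*(⅓)) + 39)² = ((-2 + ⅑ + 5/3) + 39)² = (-2/9 + 39)² = (349/9)² = 121801/81 ≈ 1503.7)
D - (-73 + 63)*4² = 121801/81 - (-73 + 63)*4² = 121801/81 - (-10)*16 = 121801/81 - 1*(-160) = 121801/81 + 160 = 134761/81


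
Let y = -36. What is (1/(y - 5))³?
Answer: -1/68921 ≈ -1.4509e-5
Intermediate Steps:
(1/(y - 5))³ = (1/(-36 - 5))³ = (1/(-41))³ = (-1/41)³ = -1/68921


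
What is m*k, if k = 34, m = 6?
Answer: 204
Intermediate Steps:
m*k = 6*34 = 204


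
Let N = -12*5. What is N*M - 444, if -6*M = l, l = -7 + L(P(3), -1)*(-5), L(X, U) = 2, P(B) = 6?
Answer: -614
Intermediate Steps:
l = -17 (l = -7 + 2*(-5) = -7 - 10 = -17)
M = 17/6 (M = -⅙*(-17) = 17/6 ≈ 2.8333)
N = -60
N*M - 444 = -60*17/6 - 444 = -170 - 444 = -614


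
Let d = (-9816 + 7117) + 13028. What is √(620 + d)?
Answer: √10949 ≈ 104.64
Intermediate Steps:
d = 10329 (d = -2699 + 13028 = 10329)
√(620 + d) = √(620 + 10329) = √10949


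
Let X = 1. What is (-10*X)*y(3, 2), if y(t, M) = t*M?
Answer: -60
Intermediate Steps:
y(t, M) = M*t
(-10*X)*y(3, 2) = (-10*1)*(2*3) = -10*6 = -60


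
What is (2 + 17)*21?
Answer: 399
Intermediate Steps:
(2 + 17)*21 = 19*21 = 399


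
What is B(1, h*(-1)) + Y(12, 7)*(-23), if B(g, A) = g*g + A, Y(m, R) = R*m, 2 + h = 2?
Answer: -1931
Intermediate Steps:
h = 0 (h = -2 + 2 = 0)
B(g, A) = A + g² (B(g, A) = g² + A = A + g²)
B(1, h*(-1)) + Y(12, 7)*(-23) = (0*(-1) + 1²) + (7*12)*(-23) = (0 + 1) + 84*(-23) = 1 - 1932 = -1931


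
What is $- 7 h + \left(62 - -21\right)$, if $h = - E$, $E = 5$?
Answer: $118$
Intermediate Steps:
$h = -5$ ($h = \left(-1\right) 5 = -5$)
$- 7 h + \left(62 - -21\right) = \left(-7\right) \left(-5\right) + \left(62 - -21\right) = 35 + \left(62 + 21\right) = 35 + 83 = 118$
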